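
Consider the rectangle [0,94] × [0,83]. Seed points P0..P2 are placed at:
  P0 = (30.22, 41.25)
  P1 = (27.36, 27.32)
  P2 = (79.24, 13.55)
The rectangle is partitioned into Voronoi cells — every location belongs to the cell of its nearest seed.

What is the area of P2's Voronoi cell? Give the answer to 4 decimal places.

1. box [0,94]×[0,83]: [(0, 0) (94, 0) (94, 83) (0, 83)]
2. ⊥bis P2·P0 via (54.73,27.4): [(39.2469, 0) (94, 0) (94, 83) (86.1482, 83)]  |A|=2598.1022
3. ⊥bis P2·P1 via (53.3,20.435): [(55.5195, 28.7971) (47.8761, 0) (94, 0) (94, 83) (86.1482, 83)]  |A|=2473.8541
4. canonical 5-gon: [(55.5195, 28.7971) (47.8761, 0) (94, 0) (94, 83) (86.1482, 83)]
5. shoelace: 2473.8541

Area of P2's cell: 2473.8541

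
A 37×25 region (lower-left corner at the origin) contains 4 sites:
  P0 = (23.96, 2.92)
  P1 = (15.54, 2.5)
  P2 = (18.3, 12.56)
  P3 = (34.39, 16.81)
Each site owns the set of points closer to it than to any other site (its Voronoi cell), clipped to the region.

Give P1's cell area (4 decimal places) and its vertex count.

Area of P1's cell: 186.6605 (4 vertices)

1. box [0,37]×[0,25]: [(0, 0) (37, 0) (37, 25) (0, 25)]
2. ⊥bis P1·P0 via (19.75,2.71): [(0, 0) (19.8852, 0) (18.6381, 25) (0, 25)]  |A|=481.5416
3. ⊥bis P1·P2 via (16.92,7.53): [(0, 12.1721) (0, 0) (19.8852, 0) (19.5455, 6.8097)]  |A|=186.6605
4. ⊥bis P1·P3 via (24.965,9.655): [(0, 12.1721) (0, 0) (19.8852, 0) (19.5455, 6.8097)]  |A|=186.6605
5. canonical 4-gon: [(0, 12.1721) (0, 0) (19.8852, 0) (19.5455, 6.8097)]
6. shoelace: 186.6605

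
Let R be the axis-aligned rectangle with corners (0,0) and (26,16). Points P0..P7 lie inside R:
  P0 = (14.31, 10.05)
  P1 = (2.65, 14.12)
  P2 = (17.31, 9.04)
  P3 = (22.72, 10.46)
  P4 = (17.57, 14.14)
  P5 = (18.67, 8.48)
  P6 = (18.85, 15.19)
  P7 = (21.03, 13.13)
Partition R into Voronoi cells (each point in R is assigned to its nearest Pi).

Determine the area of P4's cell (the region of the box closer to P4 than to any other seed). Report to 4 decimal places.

Area of P4's cell: 20.7319

1. box [0,26]×[0,16]: [(0, 0) (26, 0) (26, 16) (0, 16)]
2. ⊥bis P4·P0 via (15.94,12.095): [(26, 4.0765) (26, 16) (11.0408, 16)]  |A|=89.183
3. ⊥bis P4·P1 via (10.11,14.13): [(26, 4.0765) (26, 16) (11.0408, 16)]  |A|=89.183
4. ⊥bis P4·P2 via (17.44,11.59): [(16.5144, 11.6372) (26, 11.1536) (26, 16) (11.0408, 16)]  |A|=55.6177
5. ⊥bis P4·P3 via (20.145,12.3): [(16.5144, 11.6372) (19.5604, 11.4819) (22.7889, 16) (11.0408, 16)]  |A|=32.7592
6. ⊥bis P4·P5 via (18.12,11.31): [(16.5144, 11.6372) (19.12, 11.5044) (19.6501, 11.6074) (22.7889, 16) (11.0408, 16)]  |A|=32.7306
7. ⊥bis P4·P6 via (18.21,14.665): [(16.5144, 11.6372) (19.12, 11.5044) (19.6501, 11.6074) (20.1473, 12.3033) (17.1149, 16) (11.0408, 16)]  |A|=22.243
8. ⊥bis P4·P7 via (19.3,13.635): [(16.5144, 11.6372) (18.6845, 11.5266) (19.2357, 13.4146) (17.1149, 16) (11.0408, 16)]  |A|=20.7319
9. canonical 5-gon: [(16.5144, 11.6372) (18.6845, 11.5266) (19.2357, 13.4146) (17.1149, 16) (11.0408, 16)]
10. shoelace: 20.7319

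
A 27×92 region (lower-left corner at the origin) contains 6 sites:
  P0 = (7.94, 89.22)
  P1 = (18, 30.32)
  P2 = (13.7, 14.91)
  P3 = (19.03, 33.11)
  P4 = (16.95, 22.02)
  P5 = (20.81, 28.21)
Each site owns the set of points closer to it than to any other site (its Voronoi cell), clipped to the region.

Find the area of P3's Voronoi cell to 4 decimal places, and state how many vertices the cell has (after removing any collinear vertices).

Area of P3's cell: 730.4852 (5 vertices)

1. box [0,27]×[0,92]: [(0, 0) (27, 0) (27, 92) (0, 92)]
2. ⊥bis P3·P0 via (13.485,61.165): [(0, 58.4997) (0, 0) (27, 0) (27, 63.8362)]  |A|=1651.535
3. ⊥bis P3·P1 via (18.515,31.715): [(0, 58.4997) (0, 38.5503) (27, 28.5825) (27, 63.8362)]  |A|=745.2418
4. ⊥bis P3·P2 via (16.365,24.01): [(0, 58.4997) (0, 38.5503) (27, 28.5825) (27, 63.8362)]  |A|=745.2418
5. ⊥bis P3·P4 via (17.99,27.565): [(0, 58.4997) (0, 38.5503) (27, 28.5825) (27, 63.8362)]  |A|=745.2418
6. ⊥bis P3·P5 via (19.92,30.66): [(0, 58.4997) (0, 38.5503) (20.6522, 30.926) (27, 33.2319) (27, 63.8362)]  |A|=730.4852
7. canonical 5-gon: [(0, 58.4997) (0, 38.5503) (20.6522, 30.926) (27, 33.2319) (27, 63.8362)]
8. shoelace: 730.4852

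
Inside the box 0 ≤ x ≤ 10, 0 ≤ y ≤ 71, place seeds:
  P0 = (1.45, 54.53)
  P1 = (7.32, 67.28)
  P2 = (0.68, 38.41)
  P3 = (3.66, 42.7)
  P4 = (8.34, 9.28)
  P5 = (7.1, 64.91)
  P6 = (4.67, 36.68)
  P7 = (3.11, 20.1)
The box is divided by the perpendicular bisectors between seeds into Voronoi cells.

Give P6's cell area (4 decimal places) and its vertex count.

1. box [0,10]×[0,71]: [(0, 0) (10, 0) (10, 71) (0, 71)]
2. ⊥bis P6·P0 via (3.06,45.605): [(0, 45.053) (0, 0) (10, 0) (10, 46.8569)]  |A|=459.5496
3. ⊥bis P6·P1 via (5.995,51.98): [(0, 45.053) (0, 0) (10, 0) (10, 46.8569)]  |A|=459.5496
4. ⊥bis P6·P2 via (2.675,37.545): [(6.4335, 46.2136) (0, 31.3755) (0, 0) (10, 0) (10, 46.8569)]  |A|=415.5521
5. ⊥bis P6·P3 via (4.165,39.69): [(3.5611, 39.5887) (0, 31.3755) (0, 0) (10, 0) (10, 40.669)]  |A|=384.7407
6. ⊥bis P6·P4 via (6.505,22.98): [(3.5611, 39.5887) (0, 31.3755) (0, 22.1087) (10, 23.4481) (10, 40.669)]  |A|=156.9565
7. ⊥bis P6·P5 via (5.885,50.795): [(3.5611, 39.5887) (0, 31.3755) (0, 22.1087) (10, 23.4481) (10, 40.669)]  |A|=156.9565
8. ⊥bis P6·P7 via (3.89,28.39): [(3.5611, 39.5887) (0, 31.3755) (0, 28.756) (10, 27.8151) (10, 40.669)]  |A|=101.8851
9. canonical 5-gon: [(3.5611, 39.5887) (0, 31.3755) (0, 28.756) (10, 27.8151) (10, 40.669)]
10. shoelace: 101.8851

Area of P6's cell: 101.8851 (5 vertices)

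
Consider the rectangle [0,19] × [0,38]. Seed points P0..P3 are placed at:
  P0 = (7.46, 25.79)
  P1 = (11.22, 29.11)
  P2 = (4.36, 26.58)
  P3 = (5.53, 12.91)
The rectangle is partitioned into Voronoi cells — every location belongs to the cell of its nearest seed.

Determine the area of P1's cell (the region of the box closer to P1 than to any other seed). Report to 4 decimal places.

Area of P1's cell: 187.7988

1. box [0,19]×[0,38]: [(0, 0) (19, 0) (19, 38) (0, 38)]
2. ⊥bis P1·P0 via (9.34,27.45): [(19, 16.5098) (19, 38) (0.0246, 38)]  |A|=203.8932
3. ⊥bis P1·P2 via (7.79,27.845): [(6.9284, 30.1812) (19, 16.5098) (19, 38) (4.0448, 38)]  |A|=188.1766
4. ⊥bis P1·P3 via (8.375,21.01): [(6.9284, 30.1812) (18.0165, 17.6236) (19, 17.2781) (19, 38) (4.0448, 38)]  |A|=187.7988
5. canonical 5-gon: [(6.9284, 30.1812) (18.0165, 17.6236) (19, 17.2781) (19, 38) (4.0448, 38)]
6. shoelace: 187.7988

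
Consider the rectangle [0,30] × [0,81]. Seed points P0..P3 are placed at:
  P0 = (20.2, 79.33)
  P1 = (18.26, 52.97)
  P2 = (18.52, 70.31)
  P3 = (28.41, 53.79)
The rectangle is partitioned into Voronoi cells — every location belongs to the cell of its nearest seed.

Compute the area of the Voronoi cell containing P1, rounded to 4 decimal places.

Area of P1's cell: 1553.1114

1. box [0,30]×[0,81]: [(0, 0) (30, 0) (30, 81) (0, 81)]
2. ⊥bis P1·P0 via (19.23,66.15): [(0, 67.5653) (0, 0) (30, 0) (30, 65.3574)]  |A|=1993.8394
3. ⊥bis P1·P2 via (18.39,61.64): [(0, 61.9157) (0, 0) (30, 0) (30, 61.4659)]  |A|=1850.7249
4. ⊥bis P1·P3 via (23.335,53.38): [(22.6729, 61.5758) (0, 61.9157) (0, 0) (27.6475, 0)]  |A|=1553.1114
5. canonical 4-gon: [(22.6729, 61.5758) (0, 61.9157) (0, 0) (27.6475, 0)]
6. shoelace: 1553.1114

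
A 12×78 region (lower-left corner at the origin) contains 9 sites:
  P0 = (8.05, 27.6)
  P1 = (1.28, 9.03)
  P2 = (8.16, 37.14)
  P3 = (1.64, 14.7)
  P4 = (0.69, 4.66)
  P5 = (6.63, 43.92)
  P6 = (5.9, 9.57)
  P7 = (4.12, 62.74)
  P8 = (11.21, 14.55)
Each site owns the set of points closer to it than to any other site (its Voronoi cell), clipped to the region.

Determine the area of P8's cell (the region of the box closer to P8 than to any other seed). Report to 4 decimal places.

1. box [0,12]×[0,78]: [(0, 0) (12, 0) (12, 78) (0, 78)]
2. ⊥bis P8·P0 via (9.63,21.075): [(0, 18.7431) (0, 0) (12, 0) (12, 21.6489)]  |A|=242.3521
3. ⊥bis P8·P1 via (6.245,11.79): [(2.0975, 19.251) (12, 1.4373) (12, 21.6489)]  |A|=100.0731
4. ⊥bis P8·P2 via (9.685,25.845): [(2.0975, 19.251) (12, 1.4373) (12, 21.6489)]  |A|=100.0731
5. ⊥bis P8·P3 via (6.425,14.625): [(6.5143, 20.3205) (6.3768, 11.5528) (12, 1.4373) (12, 21.6489)]  |A|=80.7839
6. ⊥bis P8·P4 via (5.95,9.605): [(6.5143, 20.3205) (6.3768, 11.5528) (9.6437, 5.676) (12, 3.1696) (12, 21.6489)]  |A|=78.743
7. ⊥bis P8·P5 via (8.92,29.235): [(6.5143, 20.3205) (6.3768, 11.5528) (9.6437, 5.676) (12, 3.1696) (12, 21.6489)]  |A|=78.743
8. ⊥bis P8·P6 via (8.555,12.06): [(6.5143, 20.3205) (6.4205, 14.336) (12, 8.3867) (12, 21.6489)]  |A|=53.3509
9. ⊥bis P8·P7 via (7.665,38.645): [(6.5143, 20.3205) (6.4205, 14.336) (12, 8.3867) (12, 21.6489)]  |A|=53.3509
10. canonical 4-gon: [(6.5143, 20.3205) (6.4205, 14.336) (12, 8.3867) (12, 21.6489)]
11. shoelace: 53.3509

Area of P8's cell: 53.3509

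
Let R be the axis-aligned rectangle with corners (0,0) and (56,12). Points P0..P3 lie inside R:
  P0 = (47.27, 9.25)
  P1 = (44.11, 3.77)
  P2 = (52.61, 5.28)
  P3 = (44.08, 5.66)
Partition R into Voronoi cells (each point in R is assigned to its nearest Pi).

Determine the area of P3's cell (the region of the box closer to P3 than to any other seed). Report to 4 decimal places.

Area of P3's cell: 340.5481

1. box [0,56]×[0,12]: [(0, 0) (56, 0) (56, 12) (0, 12)]
2. ⊥bis P3·P0 via (45.675,7.455): [(0, 0) (54.0648, 0) (40.5601, 12) (0, 12)]  |A|=567.7493
3. ⊥bis P3·P1 via (44.095,4.715): [(0, 4.0151) (48.6767, 4.7877) (40.5601, 12) (0, 12)]  |A|=340.6052
4. ⊥bis P3·P2 via (48.345,5.47): [(0, 4.0151) (48.3143, 4.782) (48.3284, 5.0972) (40.5601, 12) (0, 12)]  |A|=340.5481
5. canonical 5-gon: [(0, 4.0151) (48.3143, 4.782) (48.3284, 5.0972) (40.5601, 12) (0, 12)]
6. shoelace: 340.5481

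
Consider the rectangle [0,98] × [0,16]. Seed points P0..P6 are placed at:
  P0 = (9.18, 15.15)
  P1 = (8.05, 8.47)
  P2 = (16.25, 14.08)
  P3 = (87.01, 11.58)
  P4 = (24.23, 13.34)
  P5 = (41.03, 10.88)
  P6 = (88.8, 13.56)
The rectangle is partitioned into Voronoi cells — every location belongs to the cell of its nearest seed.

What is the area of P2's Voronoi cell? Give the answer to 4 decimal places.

Area of P2's cell: 76.0247

1. box [0,98]×[0,16]: [(0, 0) (98, 0) (98, 16) (0, 16)]
2. ⊥bis P2·P0 via (12.715,14.615): [(10.5031, 0) (98, 0) (98, 16) (12.9246, 16)]  |A|=1380.5782
3. ⊥bis P2·P1 via (12.15,11.275): [(12.1987, 11.2038) (19.8637, 0) (98, 0) (98, 16) (12.9246, 16)]  |A|=1328.141
4. ⊥bis P2·P3 via (51.63,12.83): [(12.1987, 11.2038) (19.8637, 0) (51.1767, 0) (51.742, 16) (12.9246, 16)]  |A|=583.4906
5. ⊥bis P2·P4 via (20.24,13.71): [(12.1987, 11.2038) (19.0755, 1.1522) (20.4524, 16) (12.9246, 16)]  |A|=76.0247
6. ⊥bis P2·P5 via (28.64,12.48): [(12.1987, 11.2038) (19.0755, 1.1522) (20.4524, 16) (12.9246, 16)]  |A|=76.0247
7. ⊥bis P2·P6 via (52.525,13.82): [(12.1987, 11.2038) (19.0755, 1.1522) (20.4524, 16) (12.9246, 16)]  |A|=76.0247
8. canonical 4-gon: [(12.1987, 11.2038) (19.0755, 1.1522) (20.4524, 16) (12.9246, 16)]
9. shoelace: 76.0247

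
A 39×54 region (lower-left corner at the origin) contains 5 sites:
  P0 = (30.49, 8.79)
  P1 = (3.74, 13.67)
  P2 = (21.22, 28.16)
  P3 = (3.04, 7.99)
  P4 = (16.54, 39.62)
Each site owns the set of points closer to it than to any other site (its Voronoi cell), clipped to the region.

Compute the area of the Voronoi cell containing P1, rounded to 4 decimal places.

1. box [0,39]×[0,54]: [(0, 0) (39, 0) (39, 54) (0, 54)]
2. ⊥bis P1·P0 via (17.115,11.23): [(0, 0) (15.0663, 0) (24.9175, 54) (0, 54)]  |A|=1079.5637
3. ⊥bis P1·P2 via (12.48,20.915): [(0, 35.9702) (0, 0) (15.0663, 0) (17.7271, 14.5852)]  |A|=428.6962
4. ⊥bis P1·P3 via (3.39,10.83): [(0, 35.9702) (0, 11.2478) (16.7418, 9.1845) (17.7271, 14.5852)]  |A|=265.3534
5. ⊥bis P1·P4 via (10.14,26.645): [(6.0632, 28.6559) (0, 31.6466) (0, 11.2478) (16.7418, 9.1845) (17.7271, 14.5852)]  |A|=252.246
6. canonical 5-gon: [(6.0632, 28.6559) (0, 31.6466) (0, 11.2478) (16.7418, 9.1845) (17.7271, 14.5852)]
7. shoelace: 252.246

Area of P1's cell: 252.2460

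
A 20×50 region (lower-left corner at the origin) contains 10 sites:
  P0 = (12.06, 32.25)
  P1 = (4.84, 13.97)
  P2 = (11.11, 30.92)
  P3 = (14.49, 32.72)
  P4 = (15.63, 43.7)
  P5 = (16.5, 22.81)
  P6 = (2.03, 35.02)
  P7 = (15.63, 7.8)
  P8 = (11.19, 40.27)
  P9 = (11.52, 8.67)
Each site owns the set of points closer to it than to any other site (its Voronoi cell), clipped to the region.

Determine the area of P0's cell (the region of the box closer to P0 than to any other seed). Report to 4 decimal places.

Area of P0's cell: 20.3307

1. box [0,20]×[0,50]: [(0, 0) (20, 0) (20, 50) (0, 50)]
2. ⊥bis P0·P1 via (8.45,23.11): [(0, 26.4475) (20, 18.5481) (20, 50) (0, 50)]  |A|=550.044
3. ⊥bis P0·P2 via (11.585,31.585): [(0, 39.86) (20, 25.5743) (20, 50) (0, 50)]  |A|=345.6571
4. ⊥bis P0·P3 via (13.275,32.485): [(0, 39.86) (13.7479, 30.0401) (9.8873, 50) (0, 50)]  |A|=168.3769
5. ⊥bis P0·P4 via (13.845,37.975): [(0, 42.2917) (0, 39.86) (13.7479, 30.0401) (12.1084, 38.5164)]  |A|=64.9386
6. ⊥bis P0·P5 via (14.28,27.53): [(0, 42.2917) (0, 39.86) (13.7479, 30.0401) (12.1084, 38.5164)]  |A|=64.9386
7. ⊥bis P0·P6 via (7.045,33.635): [(8.6877, 39.583) (7.3202, 34.6313) (13.7479, 30.0401) (12.1084, 38.5164)]  |A|=32.6768
8. ⊥bis P0·P7 via (13.845,20.025): [(8.6877, 39.583) (7.3202, 34.6313) (13.7479, 30.0401) (12.1084, 38.5164)]  |A|=32.6768
9. ⊥bis P0·P8 via (11.625,36.26): [(7.6509, 35.8289) (7.3202, 34.6313) (13.7479, 30.0401) (12.526, 36.3577)]  |A|=20.3307
10. ⊥bis P0·P9 via (11.79,20.46): [(7.6509, 35.8289) (7.3202, 34.6313) (13.7479, 30.0401) (12.526, 36.3577)]  |A|=20.3307
11. canonical 4-gon: [(7.6509, 35.8289) (7.3202, 34.6313) (13.7479, 30.0401) (12.526, 36.3577)]
12. shoelace: 20.3307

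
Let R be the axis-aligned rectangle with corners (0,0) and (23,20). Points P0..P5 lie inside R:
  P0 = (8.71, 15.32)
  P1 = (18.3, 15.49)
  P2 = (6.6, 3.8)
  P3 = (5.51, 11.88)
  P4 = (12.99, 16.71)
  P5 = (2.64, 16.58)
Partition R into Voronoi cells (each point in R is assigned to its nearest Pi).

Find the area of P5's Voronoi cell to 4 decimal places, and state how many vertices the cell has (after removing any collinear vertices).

Area of P5's cell: 38.6699 (4 vertices)

1. box [0,23]×[0,20]: [(0, 0) (23, 0) (23, 20) (0, 20)]
2. ⊥bis P5·P0 via (5.675,15.95): [(0, 0) (2.3641, 0) (6.5157, 20) (0, 20)]  |A|=88.7982
3. ⊥bis P5·P1 via (10.47,16.035): [(0, 0) (2.3641, 0) (6.5157, 20) (0, 20)]  |A|=88.7982
4. ⊥bis P5·P2 via (4.62,10.19): [(0, 8.7585) (4.4697, 10.1434) (6.5157, 20) (0, 20)]  |A|=57.2343
5. ⊥bis P5·P3 via (4.075,14.23): [(0, 11.7416) (5.4984, 15.0992) (6.5157, 20) (0, 20)]  |A|=38.6699
6. ⊥bis P5·P4 via (7.815,16.645): [(0, 11.7416) (5.4984, 15.0992) (6.5157, 20) (0, 20)]  |A|=38.6699
7. canonical 4-gon: [(0, 11.7416) (5.4984, 15.0992) (6.5157, 20) (0, 20)]
8. shoelace: 38.6699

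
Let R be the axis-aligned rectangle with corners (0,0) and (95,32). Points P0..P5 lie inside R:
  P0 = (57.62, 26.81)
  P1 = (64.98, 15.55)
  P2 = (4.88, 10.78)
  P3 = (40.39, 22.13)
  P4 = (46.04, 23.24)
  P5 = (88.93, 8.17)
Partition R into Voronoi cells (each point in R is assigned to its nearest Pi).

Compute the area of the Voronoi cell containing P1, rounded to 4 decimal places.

1. box [0,95]×[0,32]: [(0, 0) (95, 0) (95, 32) (0, 32)]
2. ⊥bis P1·P0 via (61.3,21.18): [(28.8969, 0) (95, 0) (95, 32) (77.8534, 32)]  |A|=1331.9948
3. ⊥bis P1·P2 via (34.93,13.165): [(35.6258, 4.3983) (35.9749, 0) (95, 0) (95, 32) (77.8534, 32)]  |A|=1316.4293
4. ⊥bis P1·P3 via (52.685,18.84): [(51.6176, 14.8512) (47.6436, 0) (95, 0) (95, 32) (77.8534, 32)]  |A|=1192.7889
5. ⊥bis P1·P4 via (55.51,19.395): [(54.4048, 16.673) (47.6598, 0.0605) (47.6436, 0) (95, 0) (95, 32) (77.8534, 32)]  |A|=1175.7819
6. ⊥bis P1·P5 via (76.955,11.86): [(54.4048, 16.673) (47.6598, 0.0605) (47.6436, 0) (73.3004, 0) (83.161, 32) (77.8534, 32)]  |A|=639.1645
7. canonical 6-gon: [(54.4048, 16.673) (47.6598, 0.0605) (47.6436, 0) (73.3004, 0) (83.161, 32) (77.8534, 32)]
8. shoelace: 639.1645

Area of P1's cell: 639.1645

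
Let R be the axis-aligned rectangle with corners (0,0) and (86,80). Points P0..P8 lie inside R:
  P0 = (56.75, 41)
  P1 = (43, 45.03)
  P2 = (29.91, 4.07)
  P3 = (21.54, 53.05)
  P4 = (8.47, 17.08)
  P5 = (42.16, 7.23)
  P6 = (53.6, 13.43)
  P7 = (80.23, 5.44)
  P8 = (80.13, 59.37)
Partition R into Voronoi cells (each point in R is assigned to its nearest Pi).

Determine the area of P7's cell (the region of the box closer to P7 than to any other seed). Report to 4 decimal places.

1. box [0,86]×[0,80]: [(0, 0) (86, 0) (86, 80) (0, 80)]
2. ⊥bis P7·P0 via (68.49,23.22): [(33.3238, 0) (86, 0) (86, 34.7817)]  |A|=916.0851
3. ⊥bis P7·P1 via (61.615,25.235): [(38.2141, 3.2291) (34.7804, 0) (86, 0) (86, 34.7817)]  |A|=913.7333
4. ⊥bis P7·P2 via (55.07,4.755): [(54.8131, 14.1893) (55.1995, 0) (86, 0) (86, 34.7817)]  |A|=760.8849
5. ⊥bis P7·P3 via (50.885,29.245): [(54.8131, 14.1893) (55.1995, 0) (86, 0) (86, 34.7817)]  |A|=760.8849
6. ⊥bis P7·P4 via (44.35,11.26): [(54.8131, 14.1893) (55.1995, 0) (86, 0) (86, 34.7817)]  |A|=760.8849
7. ⊥bis P7·P5 via (61.195,6.335): [(61.7806, 18.7898) (60.8971, 0) (86, 0) (86, 34.7817)]  |A|=657.0354
8. ⊥bis P7·P6 via (66.915,9.435): [(71.6837, 25.3288) (64.0841, 0) (86, 0) (86, 34.7817)]  |A|=526.5233
9. ⊥bis P7·P8 via (80.18,32.405): [(82.4068, 32.4091) (71.6837, 25.3288) (64.0841, 0) (86, 0) (86, 32.4158)]  |A|=522.2726
10. canonical 5-gon: [(82.4068, 32.4091) (71.6837, 25.3288) (64.0841, 0) (86, 0) (86, 32.4158)]
11. shoelace: 522.2726

Area of P7's cell: 522.2726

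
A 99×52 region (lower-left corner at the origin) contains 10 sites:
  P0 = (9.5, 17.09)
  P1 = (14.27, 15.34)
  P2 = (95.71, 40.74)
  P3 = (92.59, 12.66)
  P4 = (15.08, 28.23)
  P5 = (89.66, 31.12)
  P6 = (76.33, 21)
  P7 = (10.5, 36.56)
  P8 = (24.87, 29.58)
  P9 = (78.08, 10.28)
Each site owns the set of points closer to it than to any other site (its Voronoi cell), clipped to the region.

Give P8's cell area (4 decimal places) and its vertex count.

Area of P8's cell: 1217.7107 (6 vertices)

1. box [0,99]×[0,52]: [(0, 0) (99, 0) (99, 52) (0, 52)]
2. ⊥bis P8·P0 via (17.185,23.335): [(0, 44.4826) (36.1475, 0) (99, 0) (99, 52) (0, 52)]  |A|=4344.032
3. ⊥bis P8·P1 via (19.57,22.46): [(0, 44.4826) (15.3332, 25.6138) (49.7427, 0) (99, 0) (99, 52) (0, 52)]  |A|=4169.9203
4. ⊥bis P8·P2 via (60.29,35.16): [(0, 44.4826) (15.3332, 25.6138) (49.7427, 0) (65.829, 0) (57.6371, 52) (0, 52)]  |A|=2232.0388
5. ⊥bis P8·P3 via (58.73,21.12): [(0, 44.4826) (15.3332, 25.6138) (49.7427, 0) (53.4531, 0) (61.0433, 30.3785) (57.6371, 52) (0, 52)]  |A|=2044.0577
6. ⊥bis P8·P4 via (19.975,28.905): [(21.0117, 21.3868) (49.7427, 0) (53.4531, 0) (61.0433, 30.3785) (57.6371, 52) (16.7903, 52)]  |A|=1686.9117
7. ⊥bis P8·P5 via (57.265,30.35): [(21.0117, 21.3868) (49.7427, 0) (53.4531, 0) (57.5926, 16.5677) (56.7504, 52) (16.7903, 52)]  |A|=1610.378
8. ⊥bis P8·P6 via (50.6,25.29): [(21.0117, 21.3868) (46.7543, 2.2245) (55.0534, 52) (16.7903, 52)]  |A|=1305.8665
9. ⊥bis P8·P7 via (17.685,33.07): [(19.0213, 35.8211) (21.0117, 21.3868) (46.7543, 2.2245) (55.0534, 52) (26.8799, 52)]  |A|=1224.2467
10. ⊥bis P8·P9 via (51.475,19.93): [(19.0213, 35.8211) (21.0117, 21.3868) (45.4147, 3.2217) (48.2016, 10.9053) (55.0534, 52) (26.8799, 52)]  |A|=1217.7107
11. canonical 6-gon: [(19.0213, 35.8211) (21.0117, 21.3868) (45.4147, 3.2217) (48.2016, 10.9053) (55.0534, 52) (26.8799, 52)]
12. shoelace: 1217.7107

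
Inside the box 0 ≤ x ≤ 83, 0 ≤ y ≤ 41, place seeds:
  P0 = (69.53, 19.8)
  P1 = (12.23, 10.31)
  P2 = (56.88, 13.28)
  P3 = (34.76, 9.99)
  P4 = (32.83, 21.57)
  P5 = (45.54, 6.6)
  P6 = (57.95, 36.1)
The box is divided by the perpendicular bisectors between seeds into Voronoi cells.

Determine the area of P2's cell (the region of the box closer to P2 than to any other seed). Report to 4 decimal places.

1. box [0,83]×[0,41]: [(0, 0) (83, 0) (83, 41) (0, 41)]
2. ⊥bis P2·P0 via (63.205,16.54): [(0, 0) (71.73, 0) (50.5979, 41) (0, 41)]  |A|=2507.7222
3. ⊥bis P2·P1 via (34.555,11.795): [(35.3396, 0) (71.73, 0) (50.5979, 41) (32.6124, 41)]  |A|=1114.7076
4. ⊥bis P2·P3 via (45.82,11.635): [(47.5505, 0) (71.73, 0) (50.5979, 41) (41.4524, 41)]  |A|=683.1619
5. ⊥bis P2·P4 via (44.855,17.425): [(44.9275, 17.6354) (47.5505, 0) (71.73, 0) (52.0261, 38.2291)]  |A|=551.7806
6. ⊥bis P2·P5 via (51.21,9.94): [(45.5733, 19.5089) (57.0653, 0) (71.73, 0) (52.0261, 38.2291)]  |A|=450.8179
7. ⊥bis P2·P6 via (57.415,24.69): [(47.5192, 25.154) (45.5733, 19.5089) (57.0653, 0) (71.73, 0) (59.0437, 24.6136)]  |A|=374.2581
8. canonical 5-gon: [(47.5192, 25.154) (45.5733, 19.5089) (57.0653, 0) (71.73, 0) (59.0437, 24.6136)]
9. shoelace: 374.2581

Area of P2's cell: 374.2581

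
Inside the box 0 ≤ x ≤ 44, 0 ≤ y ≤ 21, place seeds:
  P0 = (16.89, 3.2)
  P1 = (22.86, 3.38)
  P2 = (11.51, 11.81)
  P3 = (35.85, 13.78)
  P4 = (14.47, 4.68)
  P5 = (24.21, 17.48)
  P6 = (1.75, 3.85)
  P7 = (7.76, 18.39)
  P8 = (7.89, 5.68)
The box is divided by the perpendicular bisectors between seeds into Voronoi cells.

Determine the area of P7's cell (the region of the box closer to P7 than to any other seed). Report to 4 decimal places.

Area of P7's cell: 103.0914

1. box [0,44]×[0,21]: [(0, 0) (44, 0) (44, 21) (0, 21)]
2. ⊥bis P7·P0 via (12.325,10.795): [(0, 3.387) (29.3035, 21) (0, 21)]  |A|=258.0612
3. ⊥bis P7·P1 via (15.31,10.885): [(0, 3.387) (19.5184, 15.1186) (25.3647, 21) (0, 21)]  |A|=246.4784
4. ⊥bis P7·P2 via (9.635,15.1): [(0, 9.6089) (19.9875, 21) (0, 21)]  |A|=113.8397
5. ⊥bis P7·P3 via (21.805,16.085): [(0, 9.6089) (19.9875, 21) (0, 21)]  |A|=113.8397
6. ⊥bis P7·P4 via (11.115,11.535): [(0, 9.6089) (19.9875, 21) (0, 21)]  |A|=113.8397
7. ⊥bis P7·P5 via (15.985,17.935): [(0, 9.6089) (16.0298, 18.7444) (16.1546, 21) (0, 21)]  |A|=109.517
8. ⊥bis P7·P6 via (4.755,11.12): [(0, 13.0854) (3.5357, 11.624) (16.0298, 18.7444) (16.1546, 21) (0, 21)]  |A|=103.3709
9. ⊥bis P7·P8 via (7.825,12.035): [(0, 13.0854) (2.6689, 11.9823) (4.1917, 11.9978) (16.0298, 18.7444) (16.1546, 21) (0, 21)]  |A|=103.0914
10. canonical 6-gon: [(0, 13.0854) (2.6689, 11.9823) (4.1917, 11.9978) (16.0298, 18.7444) (16.1546, 21) (0, 21)]
11. shoelace: 103.0914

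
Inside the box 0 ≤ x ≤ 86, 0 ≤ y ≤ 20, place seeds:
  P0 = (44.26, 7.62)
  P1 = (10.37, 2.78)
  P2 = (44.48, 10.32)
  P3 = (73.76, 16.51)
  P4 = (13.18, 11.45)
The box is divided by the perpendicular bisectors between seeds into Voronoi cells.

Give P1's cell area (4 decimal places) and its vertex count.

1. box [0,86]×[0,20]: [(0, 0) (86, 0) (86, 20) (0, 20)]
2. ⊥bis P1·P0 via (27.315,5.2): [(0, 0) (28.0576, 0) (25.2013, 20) (0, 20)]  |A|=532.5898
3. ⊥bis P1·P2 via (27.425,6.55): [(0, 0) (28.0576, 0) (26.5694, 10.4204) (24.4519, 20) (0, 20)]  |A|=529
4. ⊥bis P1·P3 via (42.065,9.645): [(0, 0) (28.0576, 0) (26.5694, 10.4204) (24.4519, 20) (0, 20)]  |A|=529
5. ⊥bis P1·P4 via (11.775,7.115): [(0, 10.9313) (0, 0) (28.0576, 0) (27.7824, 1.9269)]  |A|=178.8818
6. canonical 4-gon: [(0, 10.9313) (0, 0) (28.0576, 0) (27.7824, 1.9269)]
7. shoelace: 178.8818

Area of P1's cell: 178.8818 (4 vertices)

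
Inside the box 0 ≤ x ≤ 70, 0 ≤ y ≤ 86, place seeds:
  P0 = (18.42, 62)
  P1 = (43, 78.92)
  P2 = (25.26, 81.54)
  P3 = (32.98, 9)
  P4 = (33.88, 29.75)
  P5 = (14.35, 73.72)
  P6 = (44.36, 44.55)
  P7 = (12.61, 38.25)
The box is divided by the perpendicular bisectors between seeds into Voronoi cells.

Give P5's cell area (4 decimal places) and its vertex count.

Area of P5's cell: 399.8761 (4 vertices)

1. box [0,70]×[0,86]: [(0, 0) (70, 0) (70, 86) (0, 86)]
2. ⊥bis P5·P0 via (16.385,67.86): [(0, 62.17) (68.6211, 86) (0, 86)]  |A|=817.6205
3. ⊥bis P5·P1 via (28.675,76.32): [(0, 62.17) (29.3907, 72.3765) (26.9181, 86) (0, 86)]  |A|=533.5501
4. ⊥bis P5·P2 via (19.805,77.63): [(0, 62.17) (24.7306, 70.7582) (13.8056, 86) (0, 86)]  |A|=399.8761
5. ⊥bis P5·P3 via (23.665,41.36): [(0, 62.17) (24.7306, 70.7582) (13.8056, 86) (0, 86)]  |A|=399.8761
6. ⊥bis P5·P4 via (24.115,51.735): [(0, 62.17) (24.7306, 70.7582) (13.8056, 86) (0, 86)]  |A|=399.8761
7. ⊥bis P5·P6 via (29.355,59.135): [(0, 62.17) (24.7306, 70.7582) (13.8056, 86) (0, 86)]  |A|=399.8761
8. ⊥bis P5·P7 via (13.48,55.985): [(0, 62.17) (24.7306, 70.7582) (13.8056, 86) (0, 86)]  |A|=399.8761
9. canonical 4-gon: [(0, 62.17) (24.7306, 70.7582) (13.8056, 86) (0, 86)]
10. shoelace: 399.8761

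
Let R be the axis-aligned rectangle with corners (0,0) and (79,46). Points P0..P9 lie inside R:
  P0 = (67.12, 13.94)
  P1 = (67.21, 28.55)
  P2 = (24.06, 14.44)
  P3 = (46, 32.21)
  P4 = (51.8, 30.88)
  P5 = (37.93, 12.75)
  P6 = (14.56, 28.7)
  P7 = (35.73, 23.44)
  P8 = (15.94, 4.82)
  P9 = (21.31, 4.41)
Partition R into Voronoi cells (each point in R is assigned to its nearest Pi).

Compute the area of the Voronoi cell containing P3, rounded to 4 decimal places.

1. box [0,79]×[0,46]: [(0, 0) (79, 0) (79, 46) (0, 46)]
2. ⊥bis P3·P0 via (56.56,23.075): [(0, 0) (36.5988, 0) (76.3914, 46) (0, 46)]  |A|=2598.7756
3. ⊥bis P3·P1 via (56.605,30.38): [(0, 0) (36.5988, 0) (55.0416, 21.3197) (59.3004, 46) (0, 46)]  |A|=2387.8694
4. ⊥bis P3·P2 via (35.03,23.325): [(45.5453, 10.3421) (55.0416, 21.3197) (59.3004, 46) (16.6647, 46)]  |A|=853.9587
5. ⊥bis P3·P4 via (48.9,31.545): [(44.3706, 11.7925) (52.2147, 46) (16.6647, 46)]  |A|=608.0373
6. ⊥bis P3·P5 via (41.965,22.48): [(32.5532, 26.3831) (46.3996, 20.641) (52.2147, 46) (16.6647, 46)]  |A|=540.9522
7. ⊥bis P3·P6 via (30.28,30.455): [(30.4438, 28.9874) (32.5532, 26.3831) (46.3996, 20.641) (52.2147, 46) (28.5445, 46)]  |A|=439.8985
8. ⊥bis P3·P7 via (40.865,27.825): [(29.0258, 41.6891) (46.5266, 21.195) (52.2147, 46) (28.5445, 46)]  |A|=326.3591
9. ⊥bis P3·P8 via (30.97,18.515): [(29.0258, 41.6891) (46.5266, 21.195) (52.2147, 46) (28.5445, 46)]  |A|=326.3591
10. ⊥bis P3·P9 via (33.655,18.31): [(29.0258, 41.6891) (46.5266, 21.195) (52.2147, 46) (28.5445, 46)]  |A|=326.3591
11. canonical 4-gon: [(29.0258, 41.6891) (46.5266, 21.195) (52.2147, 46) (28.5445, 46)]
12. shoelace: 326.3591

Area of P3's cell: 326.3591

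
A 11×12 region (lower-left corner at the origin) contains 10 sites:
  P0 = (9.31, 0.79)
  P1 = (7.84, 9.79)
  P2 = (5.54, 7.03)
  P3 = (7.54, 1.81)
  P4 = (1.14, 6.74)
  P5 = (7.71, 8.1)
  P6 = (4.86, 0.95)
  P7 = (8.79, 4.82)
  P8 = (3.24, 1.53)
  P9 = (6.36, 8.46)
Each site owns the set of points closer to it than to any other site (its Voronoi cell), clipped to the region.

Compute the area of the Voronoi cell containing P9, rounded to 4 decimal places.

Area of P9's cell: 12.1175

1. box [0,11]×[0,12]: [(0, 0) (11, 0) (11, 12) (0, 12)]
2. ⊥bis P9·P0 via (7.835,4.625): [(0, 1.6115) (11, 5.8423) (11, 12) (0, 12)]  |A|=91.0038
3. ⊥bis P9·P1 via (7.1,9.125): [(0, 1.6115) (10.294, 5.5708) (4.5164, 12) (0, 12)]  |A|=67.9879
4. ⊥bis P9·P2 via (5.95,7.745): [(0, 11.1569) (9.9634, 5.4436) (10.294, 5.5708) (4.5164, 12) (0, 12)]  |A|=20.4358
5. ⊥bis P9·P3 via (6.95,5.135): [(0, 11.1569) (9.6623, 5.6163) (10.1719, 5.7067) (4.5164, 12) (0, 12)]  |A|=20.348
6. ⊥bis P9·P4 via (3.75,7.6): [(3.1786, 9.3342) (9.6623, 5.6163) (10.1719, 5.7067) (4.5164, 12) (2.3002, 12)]  |A|=15.9421
7. ⊥bis P9·P5 via (7.035,8.28): [(3.1786, 9.3342) (6.7673, 7.2763) (7.2236, 8.9874) (4.5164, 12) (2.3002, 12)]  |A|=12.1175
8. ⊥bis P9·P6 via (5.61,4.705): [(3.1786, 9.3342) (6.7673, 7.2763) (7.2236, 8.9874) (4.5164, 12) (2.3002, 12)]  |A|=12.1175
9. ⊥bis P9·P7 via (7.575,6.64): [(3.1786, 9.3342) (6.7673, 7.2763) (7.2236, 8.9874) (4.5164, 12) (2.3002, 12)]  |A|=12.1175
10. ⊥bis P9·P8 via (4.8,4.995): [(3.1786, 9.3342) (6.7673, 7.2763) (7.2236, 8.9874) (4.5164, 12) (2.3002, 12)]  |A|=12.1175
11. canonical 5-gon: [(3.1786, 9.3342) (6.7673, 7.2763) (7.2236, 8.9874) (4.5164, 12) (2.3002, 12)]
12. shoelace: 12.1175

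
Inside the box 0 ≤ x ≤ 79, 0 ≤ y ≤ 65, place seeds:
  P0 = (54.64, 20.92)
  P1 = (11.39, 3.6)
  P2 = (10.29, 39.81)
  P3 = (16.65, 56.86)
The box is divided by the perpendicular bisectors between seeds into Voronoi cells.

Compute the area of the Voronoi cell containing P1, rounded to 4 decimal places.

Area of P1's cell: 732.1164

1. box [0,79]×[0,65]: [(0, 0) (79, 0) (79, 65) (0, 65)]
2. ⊥bis P1·P0 via (33.015,12.26): [(0, 0) (37.9247, 0) (11.8946, 65) (0, 65)]  |A|=1619.1266
3. ⊥bis P1·P2 via (10.84,21.705): [(0, 21.3757) (0, 0) (37.9247, 0) (29.0116, 22.257)]  |A|=732.1164
4. ⊥bis P1·P3 via (14.02,30.23): [(0, 21.3757) (0, 0) (37.9247, 0) (29.0116, 22.257)]  |A|=732.1164
5. canonical 4-gon: [(0, 21.3757) (0, 0) (37.9247, 0) (29.0116, 22.257)]
6. shoelace: 732.1164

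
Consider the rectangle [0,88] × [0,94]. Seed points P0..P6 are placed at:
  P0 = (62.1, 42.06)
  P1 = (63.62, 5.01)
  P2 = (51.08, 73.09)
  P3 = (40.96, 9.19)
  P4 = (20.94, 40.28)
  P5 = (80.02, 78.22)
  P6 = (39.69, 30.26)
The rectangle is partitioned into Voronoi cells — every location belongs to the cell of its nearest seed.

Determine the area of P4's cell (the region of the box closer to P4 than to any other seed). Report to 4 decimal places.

1. box [0,88]×[0,94]: [(0, 0) (88, 0) (88, 94) (0, 94)]
2. ⊥bis P4·P0 via (41.52,41.17): [(0, 0) (43.3004, 0) (39.2353, 94) (0, 94)]  |A|=3879.1804
3. ⊥bis P4·P1 via (42.28,22.645): [(0, 0) (23.5666, 0) (42.3191, 22.6923) (39.2353, 94) (0, 94)]  |A|=3655.2771
4. ⊥bis P4·P2 via (36.01,56.685): [(0, 89.7646) (0, 0) (23.5666, 0) (42.3191, 22.6923) (41.0492, 52.0558)]  |A|=2745.5008
5. ⊥bis P4·P3 via (30.95,24.735): [(0, 89.7646) (0, 4.8052) (41.9251, 31.8023) (41.0492, 52.0558)]  |A|=2180.1496
6. ⊥bis P4·P5 via (50.48,59.25): [(0, 89.7646) (0, 4.8052) (41.9251, 31.8023) (41.0492, 52.0558)]  |A|=2180.1496
7. ⊥bis P4·P6 via (30.315,35.27): [(39.8661, 53.1427) (0, 89.7646) (0, 4.8052) (21.3981, 18.5842)]  |A|=1936.0098
8. canonical 4-gon: [(39.8661, 53.1427) (0, 89.7646) (0, 4.8052) (21.3981, 18.5842)]
9. shoelace: 1936.0098

Area of P4's cell: 1936.0098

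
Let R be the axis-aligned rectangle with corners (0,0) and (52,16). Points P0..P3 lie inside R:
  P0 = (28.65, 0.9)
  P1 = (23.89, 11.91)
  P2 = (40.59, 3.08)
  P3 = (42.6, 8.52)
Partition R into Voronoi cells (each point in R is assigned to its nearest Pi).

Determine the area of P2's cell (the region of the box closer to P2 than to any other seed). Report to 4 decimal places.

1. box [0,52]×[0,16]: [(0, 0) (52, 0) (52, 16) (0, 16)]
2. ⊥bis P2·P0 via (34.62,1.99): [(34.9833, 0) (52, 0) (52, 16) (32.0621, 16)]  |A|=295.6369
3. ⊥bis P2·P1 via (32.24,7.495): [(33.262, 9.4279) (34.9833, 0) (52, 0) (52, 16) (36.737, 16)]  |A|=280.2749
4. ⊥bis P2·P3 via (41.595,5.8): [(33.3695, 8.8392) (34.9833, 0) (52, 0) (52, 1.9555)]  |A|=93.423
5. canonical 4-gon: [(33.3695, 8.8392) (34.9833, 0) (52, 0) (52, 1.9555)]
6. shoelace: 93.423

Area of P2's cell: 93.4230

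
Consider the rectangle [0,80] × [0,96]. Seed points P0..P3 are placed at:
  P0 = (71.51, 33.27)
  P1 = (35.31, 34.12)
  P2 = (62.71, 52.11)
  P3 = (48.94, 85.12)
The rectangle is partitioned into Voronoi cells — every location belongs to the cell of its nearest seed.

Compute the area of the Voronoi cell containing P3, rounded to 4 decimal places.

Area of P3's cell: 2241.9808

1. box [0,80]×[0,96]: [(0, 0) (80, 0) (80, 96) (0, 96)]
2. ⊥bis P3·P0 via (60.225,59.195): [(0, 32.9794) (80, 67.8029) (80, 96) (0, 96)]  |A|=3648.7059
3. ⊥bis P3·P1 via (42.125,59.62): [(0, 70.8781) (53.9446, 56.4612) (80, 67.8029) (80, 96) (0, 96)]  |A|=2626.4914
4. ⊥bis P3·P2 via (55.825,68.615): [(0, 70.8781) (37.3324, 60.9009) (80, 78.6995) (80, 96) (0, 96)]  |A|=2241.9808
5. canonical 5-gon: [(0, 70.8781) (37.3324, 60.9009) (80, 78.6995) (80, 96) (0, 96)]
6. shoelace: 2241.9808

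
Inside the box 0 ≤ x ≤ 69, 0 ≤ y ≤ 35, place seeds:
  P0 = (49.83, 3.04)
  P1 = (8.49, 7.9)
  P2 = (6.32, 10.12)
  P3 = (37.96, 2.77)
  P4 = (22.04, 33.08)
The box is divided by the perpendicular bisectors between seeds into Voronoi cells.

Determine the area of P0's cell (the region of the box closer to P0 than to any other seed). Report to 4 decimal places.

1. box [0,69]×[0,35]: [(0, 0) (69, 0) (69, 35) (0, 35)]
2. ⊥bis P0·P1 via (29.16,5.47): [(28.5169, 0) (69, 0) (69, 35) (32.6316, 35)]  |A|=1344.9007
3. ⊥bis P0·P2 via (28.075,6.58): [(32.4547, 33.4955) (28.5169, 0) (69, 0) (69, 35) (32.6995, 35)]  |A|=1344.8495
4. ⊥bis P0·P3 via (43.895,2.905): [(43.9611, 0) (69, 0) (69, 35) (43.165, 35)]  |A|=890.2944
5. ⊥bis P0·P4 via (35.935,18.06): [(43.3933, 24.9597) (43.9611, 0) (69, 0) (69, 35) (54.2465, 35)]  |A|=834.6633
6. canonical 5-gon: [(43.3933, 24.9597) (43.9611, 0) (69, 0) (69, 35) (54.2465, 35)]
7. shoelace: 834.6633

Area of P0's cell: 834.6633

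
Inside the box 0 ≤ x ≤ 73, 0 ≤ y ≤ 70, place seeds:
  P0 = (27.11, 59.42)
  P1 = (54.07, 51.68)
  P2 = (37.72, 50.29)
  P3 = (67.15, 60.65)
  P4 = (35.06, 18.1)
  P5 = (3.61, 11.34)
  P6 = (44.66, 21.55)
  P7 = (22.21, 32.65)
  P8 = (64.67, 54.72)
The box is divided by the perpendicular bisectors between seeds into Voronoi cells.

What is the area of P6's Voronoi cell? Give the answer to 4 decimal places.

1. box [0,73]×[0,70]: [(0, 0) (73, 0) (73, 70) (0, 70)]
2. ⊥bis P6·P0 via (35.885,40.485): [(0, 23.8549) (0, 0) (73, 0) (73, 57.6851)]  |A|=2976.2106
3. ⊥bis P6·P1 via (49.365,36.615): [(36.3233, 40.6881) (0, 23.8549) (0, 0) (73, 0) (73, 29.2335)]  |A|=2454.4541
4. ⊥bis P6·P2 via (41.19,35.92): [(47.0553, 37.3363) (9.5459, 28.2787) (0, 23.8549) (0, 0) (73, 0) (73, 29.2335)]  |A|=2342.989
5. ⊥bis P6·P3 via (55.905,41.1): [(47.0553, 37.3363) (9.5459, 28.2787) (0, 23.8549) (0, 0) (73, 0) (73, 29.2335)]  |A|=2342.989
6. ⊥bis P6·P4 via (39.86,19.825): [(47.0553, 37.3363) (34.6439, 34.3393) (46.9846, 0) (73, 0) (73, 29.2335)]  |A|=1096.4783
7. ⊥bis P6·P5 via (24.135,16.445): [(47.0553, 37.3363) (34.6439, 34.3393) (46.9846, 0) (73, 0) (73, 29.2335)]  |A|=1096.4783
8. ⊥bis P6·P7 via (33.435,27.1): [(47.0553, 37.3363) (37.3357, 34.9893) (35.6417, 31.563) (46.9846, 0) (73, 0) (73, 29.2335)]  |A|=1092.4175
9. ⊥bis P6·P8 via (54.665,38.135): [(65.5787, 31.5512) (47.0553, 37.3363) (37.3357, 34.9893) (35.6417, 31.563) (46.9846, 0) (73, 0) (73, 27.0743)]  |A|=1084.4055
10. canonical 7-gon: [(65.5787, 31.5512) (47.0553, 37.3363) (37.3357, 34.9893) (35.6417, 31.563) (46.9846, 0) (73, 0) (73, 27.0743)]
11. shoelace: 1084.4055

Area of P6's cell: 1084.4055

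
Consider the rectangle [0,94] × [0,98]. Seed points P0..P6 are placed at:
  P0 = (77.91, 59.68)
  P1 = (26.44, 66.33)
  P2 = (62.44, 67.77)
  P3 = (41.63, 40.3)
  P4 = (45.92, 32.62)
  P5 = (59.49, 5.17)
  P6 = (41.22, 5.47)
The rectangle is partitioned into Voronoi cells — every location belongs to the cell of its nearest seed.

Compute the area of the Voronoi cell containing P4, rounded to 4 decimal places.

Area of P4's cell: 755.6489

1. box [0,94]×[0,98]: [(0, 0) (94, 0) (94, 98) (0, 98)]
2. ⊥bis P4·P0 via (61.915,46.15): [(0, 0) (94, 0) (94, 8.2195) (18.0556, 98) (0, 98)]  |A|=5802.8388
3. ⊥bis P4·P1 via (36.18,49.475): [(0, 28.5677) (0, 0) (94, 0) (94, 8.2195) (51.5764, 58.3721)]  |A|=3654.5497
4. ⊥bis P4·P2 via (54.18,50.195): [(44.9405, 54.5374) (0, 28.5677) (0, 0) (94, 0) (94, 8.2195) (61.3398, 46.83)]  |A|=3597.5335
5. ⊥bis P4·P3 via (43.775,36.46): [(0, 12.0076) (0, 0) (94, 0) (94, 8.2195) (61.6606, 46.4508)]  |A|=2686.2899
6. ⊥bis P4·P5 via (52.705,18.895): [(0, 12.0076) (0, 0) (14.4834, 0) (75.456, 30.142) (61.6606, 46.4508)]  |A|=1411.6822
7. ⊥bis P4·P6 via (43.57,19.045): [(19.926, 23.1381) (50.5605, 17.8349) (75.456, 30.142) (61.6606, 46.4508)]  |A|=755.6489
8. canonical 4-gon: [(19.926, 23.1381) (50.5605, 17.8349) (75.456, 30.142) (61.6606, 46.4508)]
9. shoelace: 755.6489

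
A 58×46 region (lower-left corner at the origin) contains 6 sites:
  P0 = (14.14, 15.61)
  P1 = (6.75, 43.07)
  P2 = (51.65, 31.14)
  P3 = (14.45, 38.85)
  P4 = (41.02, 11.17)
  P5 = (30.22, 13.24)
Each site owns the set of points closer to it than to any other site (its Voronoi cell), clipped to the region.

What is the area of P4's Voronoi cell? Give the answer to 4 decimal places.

1. box [0,58]×[0,46]: [(0, 0) (58, 0) (58, 46) (0, 46)]
2. ⊥bis P4·P0 via (27.58,13.39): [(25.3683, 0) (58, 0) (58, 46) (32.9665, 46)]  |A|=1326.3012
3. ⊥bis P4·P1 via (23.885,27.12): [(31.1343, 34.9079) (25.3683, 0) (58, 0) (58, 46) (41.4593, 46)]  |A|=1279.1993
4. ⊥bis P4·P2 via (46.335,21.155): [(30.2747, 29.7039) (25.3683, 0) (58, 0) (58, 14.9457)]  |A|=691.8321
5. ⊥bis P4·P3 via (27.735,25.01): [(31.7866, 28.8991) (29.8318, 27.0228) (25.3683, 0) (58, 0) (58, 14.9457)]  |A|=689.6271
6. ⊥bis P4·P5 via (35.62,12.205): [(38.1686, 25.502) (33.2807, 0) (58, 0) (58, 14.9457)]  |A|=463.3929
7. canonical 4-gon: [(38.1686, 25.502) (33.2807, 0) (58, 0) (58, 14.9457)]
8. shoelace: 463.3929

Area of P4's cell: 463.3929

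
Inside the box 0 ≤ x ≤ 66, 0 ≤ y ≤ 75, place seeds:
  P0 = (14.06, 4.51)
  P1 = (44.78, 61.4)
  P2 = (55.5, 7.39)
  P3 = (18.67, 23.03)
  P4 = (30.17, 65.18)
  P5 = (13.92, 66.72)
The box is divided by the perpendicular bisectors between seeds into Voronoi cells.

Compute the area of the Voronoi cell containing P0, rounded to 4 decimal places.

1. box [0,66]×[0,75]: [(0, 0) (66, 0) (66, 75) (0, 75)]
2. ⊥bis P0·P1 via (29.42,32.955): [(0, 48.8415) (0, 0) (66, 0) (66, 13.2022)]  |A|=2047.4413
3. ⊥bis P0·P2 via (34.78,5.95): [(33.039, 31.0008) (0, 48.8415) (0, 0) (35.1935, 0)]  |A|=1352.3504
4. ⊥bis P0·P3 via (16.365,13.77): [(34.5511, 9.2431) (0, 17.8436) (0, 0) (35.1935, 0)]  |A|=470.9066
5. ⊥bis P0·P4 via (22.115,34.845): [(34.5511, 9.2431) (0, 17.8436) (0, 0) (35.1935, 0)]  |A|=470.9066
6. ⊥bis P0·P5 via (13.99,35.615): [(34.5511, 9.2431) (0, 17.8436) (0, 0) (35.1935, 0)]  |A|=470.9066
7. canonical 4-gon: [(34.5511, 9.2431) (0, 17.8436) (0, 0) (35.1935, 0)]
8. shoelace: 470.9066

Area of P0's cell: 470.9066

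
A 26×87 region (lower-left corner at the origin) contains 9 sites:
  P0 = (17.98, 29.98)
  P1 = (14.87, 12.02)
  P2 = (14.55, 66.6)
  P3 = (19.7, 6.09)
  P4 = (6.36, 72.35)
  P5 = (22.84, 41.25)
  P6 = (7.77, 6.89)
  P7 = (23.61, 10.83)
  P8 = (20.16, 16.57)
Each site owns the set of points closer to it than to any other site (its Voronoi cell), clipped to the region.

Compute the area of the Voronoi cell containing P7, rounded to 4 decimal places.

1. box [0,26]×[0,87]: [(0, 0) (26, 0) (26, 87) (0, 87)]
2. ⊥bis P7·P0 via (20.795,20.405): [(0, 14.2914) (0, 0) (26, 0) (26, 21.9352)]  |A|=470.9461
3. ⊥bis P7·P1 via (19.24,11.425): [(20.4488, 20.3032) (17.6844, 0) (26, 0) (26, 21.9352)]  |A|=145.2998
4. ⊥bis P7·P2 via (19.08,38.715): [(20.4488, 20.3032) (17.6844, 0) (26, 0) (26, 21.9352)]  |A|=145.2998
5. ⊥bis P7·P3 via (21.655,8.46): [(20.4488, 20.3032) (19.1209, 10.5504) (26, 4.8758) (26, 21.9352)]  |A|=84.663
6. ⊥bis P7·P4 via (14.985,41.59): [(20.4488, 20.3032) (19.1209, 10.5504) (26, 4.8758) (26, 21.9352)]  |A|=84.663
7. ⊥bis P7·P5 via (23.225,26.04): [(20.4488, 20.3032) (19.1209, 10.5504) (26, 4.8758) (26, 21.9352)]  |A|=84.663
8. ⊥bis P7·P6 via (15.69,8.86): [(20.4488, 20.3032) (19.1209, 10.5504) (26, 4.8758) (26, 21.9352)]  |A|=84.663
9. ⊥bis P7·P8 via (21.885,13.7): [(19.3416, 12.1713) (19.1209, 10.5504) (26, 4.8758) (26, 16.1733)]  |A|=43.813
10. canonical 4-gon: [(19.3416, 12.1713) (19.1209, 10.5504) (26, 4.8758) (26, 16.1733)]
11. shoelace: 43.813

Area of P7's cell: 43.8130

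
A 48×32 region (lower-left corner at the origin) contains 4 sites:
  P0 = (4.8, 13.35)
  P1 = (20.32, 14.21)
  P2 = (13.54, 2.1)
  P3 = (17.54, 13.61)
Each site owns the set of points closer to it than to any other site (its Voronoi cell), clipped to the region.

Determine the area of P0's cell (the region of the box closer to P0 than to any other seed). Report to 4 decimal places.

1. box [0,48]×[0,32]: [(0, 0) (48, 0) (48, 32) (0, 32)]
2. ⊥bis P0·P1 via (12.56,13.78): [(0, 0) (13.3236, 0) (11.5504, 32) (0, 32)]  |A|=397.9835
3. ⊥bis P0·P2 via (9.17,7.725): [(0, 0.6009) (12.7418, 10.4999) (11.5504, 32) (0, 32)]  |A|=324.2072
4. ⊥bis P0·P3 via (11.17,13.48): [(0, 0.6009) (11.2544, 9.3443) (10.792, 32) (0, 32)]  |A|=298.9392
5. canonical 4-gon: [(0, 0.6009) (11.2544, 9.3443) (10.792, 32) (0, 32)]
6. shoelace: 298.9392

Area of P0's cell: 298.9392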